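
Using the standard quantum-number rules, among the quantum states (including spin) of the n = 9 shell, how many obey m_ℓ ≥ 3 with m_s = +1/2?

21

With n = 9 the allowed ℓ are 0, 1, …, 8.
Contributions: ℓ=3 → 1; ℓ=4 → 2; ℓ=5 → 3; ℓ=6 → 4; ℓ=7 → 5; ℓ=8 → 6.
Orbitals: 1 + 2 + 3 + 4 + 5 + 6 = 21. With m_s fixed to a single value there is one state per orbital, giving 21 states.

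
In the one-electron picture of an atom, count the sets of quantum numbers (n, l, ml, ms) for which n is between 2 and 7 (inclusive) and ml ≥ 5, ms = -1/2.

4

Per-shell orbital counts meeting the constraint:
n=6 → 1; n=7 → 3.
Orbitals: 1 + 3 = 4. With ms fixed to -1/2 there is one state per orbital, so 4 states.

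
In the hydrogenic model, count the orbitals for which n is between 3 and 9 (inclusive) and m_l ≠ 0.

238

Count contributing orbitals for each principal shell:
n=3 → 6; n=4 → 12; n=5 → 20; n=6 → 30; n=7 → 42; n=8 → 56; n=9 → 72.
Total orbitals: 6 + 12 + 20 + 30 + 42 + 56 + 72 = 238.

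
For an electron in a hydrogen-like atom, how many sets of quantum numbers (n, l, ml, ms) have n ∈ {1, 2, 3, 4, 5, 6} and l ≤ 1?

For each n in the range, tally the orbitals obeying l ≤ 1:
n=1 → 1; n=2 → 4; n=3 → 4; n=4 → 4; n=5 → 4; n=6 → 4.
Orbitals: 1 + 4 + 4 + 4 + 4 + 4 = 21. Including both spin states (ms = ±1/2) gives 2 × 21 = 42 states.

42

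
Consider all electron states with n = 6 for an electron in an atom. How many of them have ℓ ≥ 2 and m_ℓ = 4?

The n = 6 shell has ℓ = 0 through 5; check each.
The (ℓ, m_ℓ) pairs meeting ℓ ≥ 2 and m_ℓ = 4 give: ℓ=4 → 1; ℓ=5 → 1.
Orbitals: 1 + 1 = 2. Each orbital carries two spin states, so 2 × 2 = 4 states.

4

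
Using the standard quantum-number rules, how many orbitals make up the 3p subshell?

3

A subshell has 2l+1 orbitals; with l = 1, that's 3.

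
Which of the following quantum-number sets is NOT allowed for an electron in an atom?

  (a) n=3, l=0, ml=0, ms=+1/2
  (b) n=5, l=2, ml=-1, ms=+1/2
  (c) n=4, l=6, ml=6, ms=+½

(c) has l = 6 ≥ n = 4, violating 0 ≤ l ≤ n−1.
The remaining sets (a), (b) satisfy all four rules.

(c)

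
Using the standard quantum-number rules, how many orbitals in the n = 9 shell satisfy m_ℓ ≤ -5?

With n = 9 the allowed ℓ are 0, 1, …, 8.
Contributions: ℓ=5 → 1; ℓ=6 → 2; ℓ=7 → 3; ℓ=8 → 4.
Total orbitals: 1 + 2 + 3 + 4 = 10.

10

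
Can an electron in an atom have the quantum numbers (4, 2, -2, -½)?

Allowed

n = 4 is a positive integer. l = 2 satisfies 0 ≤ l ≤ n−1 = 3. m_l = -2 lies in the range −l … +l (here −2 … 2). m_s = -1/2 is one of ±1/2.
All four constraints are satisfied.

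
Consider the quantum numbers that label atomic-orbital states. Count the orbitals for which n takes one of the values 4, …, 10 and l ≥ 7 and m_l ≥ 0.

Count contributing orbitals for each principal shell:
n=8 → 8; n=9 → 17; n=10 → 27.
Total orbitals: 8 + 17 + 27 = 52.

52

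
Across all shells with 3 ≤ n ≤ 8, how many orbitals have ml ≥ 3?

35

Go shell by shell, enumerating (l, ml) with ml ≥ 3:
n=4 → 1; n=5 → 3; n=6 → 6; n=7 → 10; n=8 → 15.
Total orbitals: 1 + 3 + 6 + 10 + 15 = 35.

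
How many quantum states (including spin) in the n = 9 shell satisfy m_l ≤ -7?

For n = 9, l ranges over 0 … 8.
The (l, m_l) pairs meeting m_l ≤ -7 give: l=7 → 1; l=8 → 2.
Orbitals: 1 + 2 = 3. Each orbital carries two spin states, so 3 × 2 = 6 states.

6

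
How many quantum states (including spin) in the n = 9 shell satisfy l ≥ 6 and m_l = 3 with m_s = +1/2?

3

For n = 9, l ranges over 0 … 8.
Orbitals with l ≥ 6 and m_l = 3, by l: l=6 → 1; l=7 → 1; l=8 → 1.
Orbitals: 1 + 1 + 1 = 3. With m_s fixed to a single value there is one state per orbital, giving 3 states.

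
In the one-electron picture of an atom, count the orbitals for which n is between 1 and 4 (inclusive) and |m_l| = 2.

Treat each shell separately and count matching orbitals:
n=3 → 2; n=4 → 4.
Total orbitals: 2 + 4 = 6.

6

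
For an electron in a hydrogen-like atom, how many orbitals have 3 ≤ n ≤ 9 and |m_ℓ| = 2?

For each n in the range, tally the orbitals obeying |m_ℓ| = 2:
n=3 → 2; n=4 → 4; n=5 → 6; n=6 → 8; n=7 → 10; n=8 → 12; n=9 → 14.
Total orbitals: 2 + 4 + 6 + 8 + 10 + 12 + 14 = 56.

56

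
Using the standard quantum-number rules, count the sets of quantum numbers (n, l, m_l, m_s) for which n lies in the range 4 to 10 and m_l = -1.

84

Count contributing orbitals for each principal shell:
n=4 → 3; n=5 → 4; n=6 → 5; n=7 → 6; n=8 → 7; n=9 → 8; n=10 → 9.
Orbitals: 3 + 4 + 5 + 6 + 7 + 8 + 9 = 42. Including both spin states (m_s = ±1/2) gives 2 × 42 = 84 states.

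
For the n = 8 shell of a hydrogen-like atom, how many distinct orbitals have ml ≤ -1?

28

For n = 8, l ranges over 0 … 7.
The (l, ml) pairs meeting ml ≤ -1 give: l=1 → 1; l=2 → 2; l=3 → 3; l=4 → 4; l=5 → 5; l=6 → 6; l=7 → 7.
Total orbitals: 1 + 2 + 3 + 4 + 5 + 6 + 7 = 28.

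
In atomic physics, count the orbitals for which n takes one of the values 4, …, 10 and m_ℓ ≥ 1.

Count contributing orbitals for each principal shell:
n=4 → 6; n=5 → 10; n=6 → 15; n=7 → 21; n=8 → 28; n=9 → 36; n=10 → 45.
Total orbitals: 6 + 10 + 15 + 21 + 28 + 36 + 45 = 161.

161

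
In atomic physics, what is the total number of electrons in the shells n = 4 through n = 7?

252

Shell n has n² orbitals: 4²=16 + 5²=25 + 6²=36 + 7²=49 = 126 orbitals.
Two spin states per orbital: 2 × 126 = 252 electrons.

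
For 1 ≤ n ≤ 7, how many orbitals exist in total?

Total orbitals = 1² + 2² + 3² + 4² + 5² + 6² + 7² = 140.

140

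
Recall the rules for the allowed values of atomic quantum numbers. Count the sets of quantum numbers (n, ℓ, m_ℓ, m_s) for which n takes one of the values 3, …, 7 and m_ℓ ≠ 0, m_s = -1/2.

110

Go shell by shell, enumerating (ℓ, m_ℓ) with m_ℓ ≠ 0:
n=3 → 6; n=4 → 12; n=5 → 20; n=6 → 30; n=7 → 42.
Orbitals: 6 + 12 + 20 + 30 + 42 = 110. With m_s fixed to -1/2 there is one state per orbital, so 110 states.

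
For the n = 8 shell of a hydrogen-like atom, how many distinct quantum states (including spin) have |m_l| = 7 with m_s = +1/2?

2

The (l, m_l) pairs meeting |m_l| = 7 give: l=7 → 2.
Orbitals: 2. With m_s fixed to a single value there is one state per orbital, giving 2 states.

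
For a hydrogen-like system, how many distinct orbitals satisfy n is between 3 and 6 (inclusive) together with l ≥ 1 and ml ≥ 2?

20

Work shell by shell — for each n, count the (l, ml) pairs that satisfy l ≥ 1 and ml ≥ 2:
n=3 → 1; n=4 → 3; n=5 → 6; n=6 → 10.
Total orbitals: 1 + 3 + 6 + 10 = 20.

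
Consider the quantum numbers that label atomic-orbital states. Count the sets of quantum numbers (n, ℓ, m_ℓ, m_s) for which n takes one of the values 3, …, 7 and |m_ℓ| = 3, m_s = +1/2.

Work shell by shell — for each n, count the (ℓ, m_ℓ) pairs that satisfy |m_ℓ| = 3:
n=4 → 2; n=5 → 4; n=6 → 6; n=7 → 8.
Orbitals: 2 + 4 + 6 + 8 = 20. With m_s fixed to +1/2 there is one state per orbital, so 20 states.

20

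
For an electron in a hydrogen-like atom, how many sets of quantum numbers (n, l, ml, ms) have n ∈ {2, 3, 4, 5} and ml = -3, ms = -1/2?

3

Per-shell orbital counts meeting the constraint:
n=4 → 1; n=5 → 2.
Orbitals: 1 + 2 = 3. With ms fixed to -1/2 there is one state per orbital, so 3 states.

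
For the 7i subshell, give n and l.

n = 7, l = 6

The leading integer gives n = 7; the letter 'i' means l = 6.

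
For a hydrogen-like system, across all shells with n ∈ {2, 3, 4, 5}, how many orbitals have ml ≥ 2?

10

Per-shell orbital counts meeting the constraint:
n=3 → 1; n=4 → 3; n=5 → 6.
Total orbitals: 1 + 3 + 6 = 10.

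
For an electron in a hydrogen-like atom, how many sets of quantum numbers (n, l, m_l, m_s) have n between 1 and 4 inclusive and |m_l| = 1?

24

Work shell by shell — for each n, count the (l, m_l) pairs that satisfy |m_l| = 1:
n=2 → 2; n=3 → 4; n=4 → 6.
Orbitals: 2 + 4 + 6 = 12. Including both spin states (m_s = ±1/2) gives 2 × 12 = 24 states.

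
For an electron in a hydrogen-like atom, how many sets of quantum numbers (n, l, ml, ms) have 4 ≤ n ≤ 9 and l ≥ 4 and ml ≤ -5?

40

Treat each shell separately and count matching orbitals:
n=6 → 1; n=7 → 3; n=8 → 6; n=9 → 10.
Orbitals: 1 + 3 + 6 + 10 = 20. Including both spin states (ms = ±1/2) gives 2 × 20 = 40 states.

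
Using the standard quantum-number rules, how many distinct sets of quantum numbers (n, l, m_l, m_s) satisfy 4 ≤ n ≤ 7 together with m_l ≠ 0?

Per-shell orbital counts meeting the constraint:
n=4 → 12; n=5 → 20; n=6 → 30; n=7 → 42.
Orbitals: 12 + 20 + 30 + 42 = 104. Including both spin states (m_s = ±1/2) gives 2 × 104 = 208 states.

208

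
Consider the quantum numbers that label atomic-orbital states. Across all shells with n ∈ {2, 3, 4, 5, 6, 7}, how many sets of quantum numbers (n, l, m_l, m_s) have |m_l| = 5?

Count contributing orbitals for each principal shell:
n=6 → 2; n=7 → 4.
Orbitals: 2 + 4 = 6. Including both spin states (m_s = ±1/2) gives 2 × 6 = 12 states.

12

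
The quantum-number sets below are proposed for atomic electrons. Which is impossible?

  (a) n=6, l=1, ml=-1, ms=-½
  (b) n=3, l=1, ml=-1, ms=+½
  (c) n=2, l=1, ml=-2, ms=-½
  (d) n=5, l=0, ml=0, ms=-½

(c)

(c) has |ml| = 2 > l = 1, violating −l ≤ ml ≤ l.
The remaining sets (a), (b), (d) satisfy all four rules.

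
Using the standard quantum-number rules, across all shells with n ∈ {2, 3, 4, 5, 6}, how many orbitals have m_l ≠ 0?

Count contributing orbitals for each principal shell:
n=2 → 2; n=3 → 6; n=4 → 12; n=5 → 20; n=6 → 30.
Total orbitals: 2 + 6 + 12 + 20 + 30 = 70.

70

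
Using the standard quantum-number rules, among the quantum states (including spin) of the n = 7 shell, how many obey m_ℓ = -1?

12

For n = 7, ℓ ranges over 0 … 6.
Contributions: ℓ=1 → 1; ℓ=2 → 1; ℓ=3 → 1; ℓ=4 → 1; ℓ=5 → 1; ℓ=6 → 1.
Orbitals: 1 + 1 + 1 + 1 + 1 + 1 = 6. Each orbital carries two spin states, so 6 × 2 = 12 states.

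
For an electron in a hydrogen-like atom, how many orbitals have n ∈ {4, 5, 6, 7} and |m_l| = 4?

Treat each shell separately and count matching orbitals:
n=5 → 2; n=6 → 4; n=7 → 6.
Total orbitals: 2 + 4 + 6 = 12.

12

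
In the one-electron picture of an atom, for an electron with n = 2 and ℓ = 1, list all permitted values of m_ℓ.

-1, 0, 1

m_ℓ takes every integer from −ℓ to +ℓ. With ℓ = 1 that gives the 3 values -1, 0, 1.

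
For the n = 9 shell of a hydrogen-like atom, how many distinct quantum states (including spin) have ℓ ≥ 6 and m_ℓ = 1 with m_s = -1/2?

3

The n = 9 shell has ℓ = 0 through 8; check each.
Orbitals with ℓ ≥ 6 and m_ℓ = 1, by ℓ: ℓ=6 → 1; ℓ=7 → 1; ℓ=8 → 1.
Orbitals: 1 + 1 + 1 = 3. With m_s fixed to a single value there is one state per orbital, giving 3 states.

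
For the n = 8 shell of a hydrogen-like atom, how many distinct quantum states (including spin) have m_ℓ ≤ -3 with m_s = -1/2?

For n = 8, ℓ ranges over 0 … 7.
Contributions: ℓ=3 → 1; ℓ=4 → 2; ℓ=5 → 3; ℓ=6 → 4; ℓ=7 → 5.
Orbitals: 1 + 2 + 3 + 4 + 5 = 15. With m_s fixed to a single value there is one state per orbital, giving 15 states.

15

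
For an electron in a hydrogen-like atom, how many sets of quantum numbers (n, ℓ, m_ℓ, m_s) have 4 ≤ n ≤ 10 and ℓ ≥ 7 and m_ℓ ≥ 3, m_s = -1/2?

For each n in the range, tally the orbitals obeying ℓ ≥ 7 and m_ℓ ≥ 3:
n=8 → 5; n=9 → 11; n=10 → 18.
Orbitals: 5 + 11 + 18 = 34. With m_s fixed to -1/2 there is one state per orbital, so 34 states.

34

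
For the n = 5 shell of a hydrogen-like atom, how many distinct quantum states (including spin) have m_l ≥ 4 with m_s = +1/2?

1

Orbitals with m_l ≥ 4, by l: l=4 → 1.
Orbitals: 1. With m_s fixed to a single value there is one state per orbital, giving 1 state.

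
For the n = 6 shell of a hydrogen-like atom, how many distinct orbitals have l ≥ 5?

Orbitals with l ≥ 5, by l: l=5 → 11.
Total orbitals: 11.

11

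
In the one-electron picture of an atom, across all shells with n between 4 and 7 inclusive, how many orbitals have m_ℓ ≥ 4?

Work shell by shell — for each n, count the (ℓ, m_ℓ) pairs that satisfy m_ℓ ≥ 4:
n=5 → 1; n=6 → 3; n=7 → 6.
Total orbitals: 1 + 3 + 6 = 10.

10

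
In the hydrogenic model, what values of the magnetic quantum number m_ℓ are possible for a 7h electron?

The 7h subshell has ℓ = 5, and m_ℓ takes every integer from −ℓ to +ℓ. With ℓ = 5 that gives the 11 values -5, -4, -3, -2, -1, 0, 1, 2, 3, 4, 5.

-5, -4, -3, -2, -1, 0, 1, 2, 3, 4, 5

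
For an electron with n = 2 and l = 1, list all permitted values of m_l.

m_l takes every integer from −l to +l. With l = 1 that gives the 3 values -1, 0, 1.

-1, 0, 1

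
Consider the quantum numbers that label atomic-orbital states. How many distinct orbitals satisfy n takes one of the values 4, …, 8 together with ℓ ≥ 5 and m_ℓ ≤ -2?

Treat each shell separately and count matching orbitals:
n=6 → 4; n=7 → 9; n=8 → 15.
Total orbitals: 4 + 9 + 15 = 28.

28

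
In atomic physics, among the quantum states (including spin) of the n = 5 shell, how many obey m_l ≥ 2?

For n = 5, l ranges over 0 … 4.
Orbitals with m_l ≥ 2, by l: l=2 → 1; l=3 → 2; l=4 → 3.
Orbitals: 1 + 2 + 3 = 6. Each orbital carries two spin states, so 6 × 2 = 12 states.

12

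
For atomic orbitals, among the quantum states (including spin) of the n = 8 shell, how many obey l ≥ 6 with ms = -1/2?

With n = 8 the allowed l are 0, 1, …, 7.
Orbitals with l ≥ 6, by l: l=6 → 13; l=7 → 15.
Orbitals: 13 + 15 = 28. With ms fixed to a single value there is one state per orbital, giving 28 states.

28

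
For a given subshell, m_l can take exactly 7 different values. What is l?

l = 3 (f)

m_l ranges over 2l+1 integers, so 2l+1 = 7 ⇒ l = 3.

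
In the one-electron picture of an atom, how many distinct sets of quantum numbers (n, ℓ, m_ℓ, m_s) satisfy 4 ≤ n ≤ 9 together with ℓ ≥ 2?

Per-shell orbital counts meeting the constraint:
n=4 → 12; n=5 → 21; n=6 → 32; n=7 → 45; n=8 → 60; n=9 → 77.
Orbitals: 12 + 21 + 32 + 45 + 60 + 77 = 247. Including both spin states (m_s = ±1/2) gives 2 × 247 = 494 states.

494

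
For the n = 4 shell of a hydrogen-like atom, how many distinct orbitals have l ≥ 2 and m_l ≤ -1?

5

The n = 4 shell has l = 0 through 3; check each.
Per l-value: l=2 → 2; l=3 → 3.
Total orbitals: 2 + 3 = 5.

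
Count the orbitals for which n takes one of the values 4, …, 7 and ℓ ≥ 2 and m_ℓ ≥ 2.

34

Count contributing orbitals for each principal shell:
n=4 → 3; n=5 → 6; n=6 → 10; n=7 → 15.
Total orbitals: 3 + 6 + 10 + 15 = 34.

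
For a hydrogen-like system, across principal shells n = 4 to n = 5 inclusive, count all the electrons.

Shell n has n² orbitals: 4²=16 + 5²=25 = 41 orbitals.
Two spin states per orbital: 2 × 41 = 82 electrons.

82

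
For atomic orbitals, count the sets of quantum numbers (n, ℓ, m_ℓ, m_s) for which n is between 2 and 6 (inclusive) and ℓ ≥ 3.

Count contributing orbitals for each principal shell:
n=4 → 7; n=5 → 16; n=6 → 27.
Orbitals: 7 + 16 + 27 = 50. Including both spin states (m_s = ±1/2) gives 2 × 50 = 100 states.

100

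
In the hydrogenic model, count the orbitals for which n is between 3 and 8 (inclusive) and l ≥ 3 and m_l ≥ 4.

Work shell by shell — for each n, count the (l, m_l) pairs that satisfy l ≥ 3 and m_l ≥ 4:
n=5 → 1; n=6 → 3; n=7 → 6; n=8 → 10.
Total orbitals: 1 + 3 + 6 + 10 = 20.

20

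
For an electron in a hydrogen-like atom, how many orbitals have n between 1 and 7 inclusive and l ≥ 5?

35

Go shell by shell, enumerating (l, m_l) with l ≥ 5:
n=6 → 11; n=7 → 24.
Total orbitals: 11 + 24 = 35.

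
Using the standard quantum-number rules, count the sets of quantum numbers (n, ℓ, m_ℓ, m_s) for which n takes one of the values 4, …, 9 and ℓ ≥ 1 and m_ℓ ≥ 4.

70

For each n in the range, tally the orbitals obeying ℓ ≥ 1 and m_ℓ ≥ 4:
n=5 → 1; n=6 → 3; n=7 → 6; n=8 → 10; n=9 → 15.
Orbitals: 1 + 3 + 6 + 10 + 15 = 35. Including both spin states (m_s = ±1/2) gives 2 × 35 = 70 states.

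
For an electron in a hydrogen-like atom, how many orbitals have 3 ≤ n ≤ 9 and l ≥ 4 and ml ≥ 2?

65

Count contributing orbitals for each principal shell:
n=5 → 3; n=6 → 7; n=7 → 12; n=8 → 18; n=9 → 25.
Total orbitals: 3 + 7 + 12 + 18 + 25 = 65.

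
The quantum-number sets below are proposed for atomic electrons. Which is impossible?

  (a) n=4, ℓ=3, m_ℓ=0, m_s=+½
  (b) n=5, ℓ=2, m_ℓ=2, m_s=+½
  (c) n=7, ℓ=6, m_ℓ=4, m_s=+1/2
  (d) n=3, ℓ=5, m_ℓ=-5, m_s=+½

(d)

(d) has ℓ = 5 ≥ n = 3, violating 0 ≤ ℓ ≤ n−1.
The remaining sets (a), (b), (c) satisfy all four rules.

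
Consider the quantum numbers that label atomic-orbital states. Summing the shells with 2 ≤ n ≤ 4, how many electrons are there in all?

58

Shell n has n² orbitals: 2²=4 + 3²=9 + 4²=16 = 29 orbitals.
Two spin states per orbital: 2 × 29 = 58 electrons.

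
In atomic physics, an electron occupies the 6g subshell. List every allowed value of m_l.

The 6g subshell has l = 4, and m_l takes every integer from −l to +l. With l = 4 that gives the 9 values -4, -3, -2, -1, 0, 1, 2, 3, 4.

-4, -3, -2, -1, 0, 1, 2, 3, 4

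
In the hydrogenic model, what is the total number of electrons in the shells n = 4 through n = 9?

Shell n has n² orbitals: 4²=16 + 5²=25 + 6²=36 + 7²=49 + 8²=64 + 9²=81 = 271 orbitals.
Two spin states per orbital: 2 × 271 = 542 electrons.

542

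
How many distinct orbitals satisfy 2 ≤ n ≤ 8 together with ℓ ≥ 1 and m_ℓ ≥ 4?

Go shell by shell, enumerating (ℓ, m_ℓ) with ℓ ≥ 1 and m_ℓ ≥ 4:
n=5 → 1; n=6 → 3; n=7 → 6; n=8 → 10.
Total orbitals: 1 + 3 + 6 + 10 = 20.

20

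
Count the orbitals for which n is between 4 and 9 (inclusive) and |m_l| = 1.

66

Go shell by shell, enumerating (l, m_l) with |m_l| = 1:
n=4 → 6; n=5 → 8; n=6 → 10; n=7 → 12; n=8 → 14; n=9 → 16.
Total orbitals: 6 + 8 + 10 + 12 + 14 + 16 = 66.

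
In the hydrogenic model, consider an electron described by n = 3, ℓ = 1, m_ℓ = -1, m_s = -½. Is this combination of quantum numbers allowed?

Allowed

n = 3 is a positive integer. ℓ = 1 satisfies 0 ≤ ℓ ≤ n−1 = 2. m_ℓ = -1 lies in the range −ℓ … +ℓ (here −1 … 1). m_s = -1/2 is one of ±1/2.
All four constraints are satisfied.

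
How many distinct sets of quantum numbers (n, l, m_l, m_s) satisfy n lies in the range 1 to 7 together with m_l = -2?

30

Treat each shell separately and count matching orbitals:
n=3 → 1; n=4 → 2; n=5 → 3; n=6 → 4; n=7 → 5.
Orbitals: 1 + 2 + 3 + 4 + 5 = 15. Including both spin states (m_s = ±1/2) gives 2 × 15 = 30 states.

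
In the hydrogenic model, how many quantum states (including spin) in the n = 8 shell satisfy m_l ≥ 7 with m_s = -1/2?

1

The n = 8 shell has l = 0 through 7; check each.
Per l-value: l=7 → 1.
Orbitals: 1. With m_s fixed to a single value there is one state per orbital, giving 1 state.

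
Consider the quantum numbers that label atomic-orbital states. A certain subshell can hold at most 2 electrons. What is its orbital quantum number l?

2(2l+1) = 2 ⇒ 2l+1 = 1 ⇒ l = 0.

l = 0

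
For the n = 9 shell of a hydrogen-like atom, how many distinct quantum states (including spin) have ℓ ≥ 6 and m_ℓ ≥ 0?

48

Go through ℓ = 0, …, 8 (the values permitted for n = 9).
The (ℓ, m_ℓ) pairs meeting ℓ ≥ 6 and m_ℓ ≥ 0 give: ℓ=6 → 7; ℓ=7 → 8; ℓ=8 → 9.
Orbitals: 7 + 8 + 9 = 24. Each orbital carries two spin states, so 24 × 2 = 48 states.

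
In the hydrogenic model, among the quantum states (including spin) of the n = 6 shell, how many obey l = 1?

6

With n = 6 the allowed l are 0, 1, …, 5.
Per l-value: l=1 → 3.
Orbitals: 3. Each orbital carries two spin states, so 3 × 2 = 6 states.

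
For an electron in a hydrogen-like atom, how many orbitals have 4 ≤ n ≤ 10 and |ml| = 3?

56

Treat each shell separately and count matching orbitals:
n=4 → 2; n=5 → 4; n=6 → 6; n=7 → 8; n=8 → 10; n=9 → 12; n=10 → 14.
Total orbitals: 2 + 4 + 6 + 8 + 10 + 12 + 14 = 56.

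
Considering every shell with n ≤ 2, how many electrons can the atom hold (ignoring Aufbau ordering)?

Total orbitals = 1² + 2² = 5. Doubling for spin gives 10 electrons.

10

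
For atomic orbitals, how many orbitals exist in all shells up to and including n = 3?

14

Total orbitals = 1² + 2² + 3² = 14.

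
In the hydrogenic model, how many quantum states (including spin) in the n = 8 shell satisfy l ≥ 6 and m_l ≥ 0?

Go through l = 0, …, 7 (the values permitted for n = 8).
Per l-value: l=6 → 7; l=7 → 8.
Orbitals: 7 + 8 = 15. Each orbital carries two spin states, so 15 × 2 = 30 states.

30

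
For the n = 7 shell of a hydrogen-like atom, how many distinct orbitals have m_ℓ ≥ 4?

6

Orbitals with m_ℓ ≥ 4, by ℓ: ℓ=4 → 1; ℓ=5 → 2; ℓ=6 → 3.
Total orbitals: 1 + 2 + 3 = 6.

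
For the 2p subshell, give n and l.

The leading integer gives n = 2; the letter 'p' means l = 1.

n = 2, l = 1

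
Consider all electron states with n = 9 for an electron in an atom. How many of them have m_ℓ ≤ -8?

With n = 9 the allowed ℓ are 0, 1, …, 8.
Per ℓ-value: ℓ=8 → 1.
Orbitals: 1. Each orbital carries two spin states, so 1 × 2 = 2 states.

2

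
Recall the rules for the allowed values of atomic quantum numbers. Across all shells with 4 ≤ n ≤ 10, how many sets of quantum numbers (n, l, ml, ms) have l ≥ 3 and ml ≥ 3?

Count contributing orbitals for each principal shell:
n=4 → 1; n=5 → 3; n=6 → 6; n=7 → 10; n=8 → 15; n=9 → 21; n=10 → 28.
Orbitals: 1 + 3 + 6 + 10 + 15 + 21 + 28 = 84. Including both spin states (ms = ±1/2) gives 2 × 84 = 168 states.

168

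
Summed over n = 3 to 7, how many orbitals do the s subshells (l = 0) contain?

An s subshell (l = 0) exists for every n ≥ 1, so shells n = 3, 4, 5, 6, 7 each contribute one — 5 subshells.
Since each s subshell has 2·0+1 = 1 orbital, the total is 5 × 1 = 5.

5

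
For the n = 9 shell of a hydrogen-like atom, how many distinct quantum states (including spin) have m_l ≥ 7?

For n = 9, l ranges over 0 … 8.
Contributions: l=7 → 1; l=8 → 2.
Orbitals: 1 + 2 = 3. Each orbital carries two spin states, so 3 × 2 = 6 states.

6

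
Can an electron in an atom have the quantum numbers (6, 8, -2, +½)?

Invalid

The orbital quantum number must satisfy 0 ≤ ℓ ≤ n−1. With n = 6 the allowed ℓ values are 0, 1, 2, 3, 4, 5, so ℓ = 8 is out of range.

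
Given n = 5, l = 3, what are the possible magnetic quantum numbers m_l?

-3, -2, -1, 0, 1, 2, 3

m_l takes every integer from −l to +l. With l = 3 that gives the 7 values -3, -2, -1, 0, 1, 2, 3.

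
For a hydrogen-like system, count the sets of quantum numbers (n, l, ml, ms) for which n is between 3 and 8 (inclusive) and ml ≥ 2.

Work shell by shell — for each n, count the (l, ml) pairs that satisfy ml ≥ 2:
n=3 → 1; n=4 → 3; n=5 → 6; n=6 → 10; n=7 → 15; n=8 → 21.
Orbitals: 1 + 3 + 6 + 10 + 15 + 21 = 56. Including both spin states (ms = ±1/2) gives 2 × 56 = 112 states.

112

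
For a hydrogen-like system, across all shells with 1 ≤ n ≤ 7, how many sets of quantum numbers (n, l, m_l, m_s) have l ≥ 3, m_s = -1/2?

Work shell by shell — for each n, count the (l, m_l) pairs that satisfy l ≥ 3:
n=4 → 7; n=5 → 16; n=6 → 27; n=7 → 40.
Orbitals: 7 + 16 + 27 + 40 = 90. With m_s fixed to -1/2 there is one state per orbital, so 90 states.

90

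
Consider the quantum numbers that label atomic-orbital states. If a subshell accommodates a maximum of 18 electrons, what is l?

2(2l+1) = 18 ⇒ 2l+1 = 9 ⇒ l = 4.

l = 4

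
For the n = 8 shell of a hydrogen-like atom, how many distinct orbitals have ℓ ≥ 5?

With n = 8 the allowed ℓ are 0, 1, …, 7.
Per ℓ-value: ℓ=5 → 11; ℓ=6 → 13; ℓ=7 → 15.
Total orbitals: 11 + 13 + 15 = 39.

39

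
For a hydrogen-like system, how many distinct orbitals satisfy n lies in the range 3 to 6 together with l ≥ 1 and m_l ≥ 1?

For each n in the range, tally the orbitals obeying l ≥ 1 and m_l ≥ 1:
n=3 → 3; n=4 → 6; n=5 → 10; n=6 → 15.
Total orbitals: 3 + 6 + 10 + 15 = 34.

34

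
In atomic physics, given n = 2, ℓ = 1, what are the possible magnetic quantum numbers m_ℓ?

m_ℓ takes every integer from −ℓ to +ℓ. With ℓ = 1 that gives the 3 values -1, 0, 1.

-1, 0, 1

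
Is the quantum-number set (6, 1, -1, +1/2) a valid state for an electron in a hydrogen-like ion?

n = 6 is a positive integer. ℓ = 1 satisfies 0 ≤ ℓ ≤ n−1 = 5. m_ℓ = -1 lies in the range −ℓ … +ℓ (here −1 … 1). m_s = +1/2 is one of ±1/2.
All four constraints are satisfied.

Allowed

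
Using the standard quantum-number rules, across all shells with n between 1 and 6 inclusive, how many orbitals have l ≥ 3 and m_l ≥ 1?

22

For each n in the range, tally the orbitals obeying l ≥ 3 and m_l ≥ 1:
n=4 → 3; n=5 → 7; n=6 → 12.
Total orbitals: 3 + 7 + 12 = 22.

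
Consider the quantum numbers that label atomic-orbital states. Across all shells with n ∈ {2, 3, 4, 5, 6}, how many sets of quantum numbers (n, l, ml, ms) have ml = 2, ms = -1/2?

10

Per-shell orbital counts meeting the constraint:
n=3 → 1; n=4 → 2; n=5 → 3; n=6 → 4.
Orbitals: 1 + 2 + 3 + 4 = 10. With ms fixed to -1/2 there is one state per orbital, so 10 states.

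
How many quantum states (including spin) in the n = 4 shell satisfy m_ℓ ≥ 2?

6

The n = 4 shell has ℓ = 0 through 3; check each.
Orbitals with m_ℓ ≥ 2, by ℓ: ℓ=2 → 1; ℓ=3 → 2.
Orbitals: 1 + 2 = 3. Each orbital carries two spin states, so 3 × 2 = 6 states.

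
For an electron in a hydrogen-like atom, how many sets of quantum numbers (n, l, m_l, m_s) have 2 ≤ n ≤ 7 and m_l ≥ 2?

70

Per-shell orbital counts meeting the constraint:
n=3 → 1; n=4 → 3; n=5 → 6; n=6 → 10; n=7 → 15.
Orbitals: 1 + 3 + 6 + 10 + 15 = 35. Including both spin states (m_s = ±1/2) gives 2 × 35 = 70 states.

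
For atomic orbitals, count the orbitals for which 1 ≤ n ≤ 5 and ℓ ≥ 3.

23

For each n in the range, tally the orbitals obeying ℓ ≥ 3:
n=4 → 7; n=5 → 16.
Total orbitals: 7 + 16 = 23.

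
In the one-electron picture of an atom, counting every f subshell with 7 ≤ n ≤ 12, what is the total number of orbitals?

An f subshell (l = 3) exists for every n ≥ 4, so shells n = 7, 8, 9, 10, 11, 12 each contribute one — 6 subshells.
Since each f subshell has 2·3+1 = 7 orbitals, the total is 6 × 7 = 42.

42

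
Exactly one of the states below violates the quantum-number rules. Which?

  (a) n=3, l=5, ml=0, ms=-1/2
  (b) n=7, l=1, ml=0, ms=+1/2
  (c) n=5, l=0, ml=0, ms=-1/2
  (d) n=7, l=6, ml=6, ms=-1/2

(a)

(a) has l = 5 ≥ n = 3, violating 0 ≤ l ≤ n−1.
The remaining sets (b), (c), (d) satisfy all four rules.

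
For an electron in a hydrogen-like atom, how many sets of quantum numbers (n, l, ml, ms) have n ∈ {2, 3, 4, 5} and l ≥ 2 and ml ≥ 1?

32

For each n in the range, tally the orbitals obeying l ≥ 2 and ml ≥ 1:
n=3 → 2; n=4 → 5; n=5 → 9.
Orbitals: 2 + 5 + 9 = 16. Including both spin states (ms = ±1/2) gives 2 × 16 = 32 states.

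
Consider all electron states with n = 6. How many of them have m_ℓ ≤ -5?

The (ℓ, m_ℓ) pairs meeting m_ℓ ≤ -5 give: ℓ=5 → 1.
Orbitals: 1. Each orbital carries two spin states, so 1 × 2 = 2 states.

2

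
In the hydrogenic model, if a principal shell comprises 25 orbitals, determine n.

n² = 25 ⇒ n = 5.

n = 5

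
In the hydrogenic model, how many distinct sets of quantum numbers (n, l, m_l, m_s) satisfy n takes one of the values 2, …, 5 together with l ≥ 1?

Treat each shell separately and count matching orbitals:
n=2 → 3; n=3 → 8; n=4 → 15; n=5 → 24.
Orbitals: 3 + 8 + 15 + 24 = 50. Including both spin states (m_s = ±1/2) gives 2 × 50 = 100 states.

100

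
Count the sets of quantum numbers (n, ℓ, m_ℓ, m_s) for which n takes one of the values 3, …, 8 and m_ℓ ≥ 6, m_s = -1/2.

Count contributing orbitals for each principal shell:
n=7 → 1; n=8 → 3.
Orbitals: 1 + 3 = 4. With m_s fixed to -1/2 there is one state per orbital, so 4 states.

4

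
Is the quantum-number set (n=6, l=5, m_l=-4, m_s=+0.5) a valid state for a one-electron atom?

Allowed

n = 6 is a positive integer. l = 5 satisfies 0 ≤ l ≤ n−1 = 5. m_l = -4 lies in the range −l … +l (here −5 … 5). m_s = +1/2 is one of ±1/2.
All four constraints are satisfied.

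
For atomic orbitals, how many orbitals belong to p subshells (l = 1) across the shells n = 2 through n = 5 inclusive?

A p subshell (l = 1) exists for every n ≥ 2, so shells n = 2, 3, 4, 5 each contribute one — 4 subshells.
Since each p subshell has 2·1+1 = 3 orbitals, the total is 4 × 3 = 12.

12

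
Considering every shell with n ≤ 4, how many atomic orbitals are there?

30

Total orbitals = 1² + 2² + 3² + 4² = 30.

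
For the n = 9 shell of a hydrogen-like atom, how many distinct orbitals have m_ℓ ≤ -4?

For n = 9, ℓ ranges over 0 … 8.
Per ℓ-value: ℓ=4 → 1; ℓ=5 → 2; ℓ=6 → 3; ℓ=7 → 4; ℓ=8 → 5.
Total orbitals: 1 + 2 + 3 + 4 + 5 = 15.

15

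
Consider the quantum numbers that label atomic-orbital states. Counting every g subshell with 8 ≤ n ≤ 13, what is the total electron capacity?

108

A g subshell (ℓ = 4) exists for every n ≥ 5, so shells n = 8, 9, 10, 11, 12, 13 each contribute one — 6 subshells.
Since each g subshell holds 2(2·4+1) = 18 electrons, the total is 6 × 18 = 108.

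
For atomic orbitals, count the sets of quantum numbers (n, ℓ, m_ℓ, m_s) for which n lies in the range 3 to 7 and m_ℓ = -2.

Treat each shell separately and count matching orbitals:
n=3 → 1; n=4 → 2; n=5 → 3; n=6 → 4; n=7 → 5.
Orbitals: 1 + 2 + 3 + 4 + 5 = 15. Including both spin states (m_s = ±1/2) gives 2 × 15 = 30 states.

30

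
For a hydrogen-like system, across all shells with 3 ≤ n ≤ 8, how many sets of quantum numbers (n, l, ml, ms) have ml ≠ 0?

332

Work shell by shell — for each n, count the (l, ml) pairs that satisfy ml ≠ 0:
n=3 → 6; n=4 → 12; n=5 → 20; n=6 → 30; n=7 → 42; n=8 → 56.
Orbitals: 6 + 12 + 20 + 30 + 42 + 56 = 166. Including both spin states (ms = ±1/2) gives 2 × 166 = 332 states.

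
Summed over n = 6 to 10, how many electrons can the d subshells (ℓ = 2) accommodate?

A d subshell (ℓ = 2) exists for every n ≥ 3, so shells n = 6, 7, 8, 9, 10 each contribute one — 5 subshells.
Since each d subshell holds 2(2·2+1) = 10 electrons, the total is 5 × 10 = 50.

50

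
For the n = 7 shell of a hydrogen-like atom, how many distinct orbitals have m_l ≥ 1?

The (l, m_l) pairs meeting m_l ≥ 1 give: l=1 → 1; l=2 → 2; l=3 → 3; l=4 → 4; l=5 → 5; l=6 → 6.
Total orbitals: 1 + 2 + 3 + 4 + 5 + 6 = 21.

21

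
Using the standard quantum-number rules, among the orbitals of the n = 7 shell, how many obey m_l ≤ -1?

Orbitals with m_l ≤ -1, by l: l=1 → 1; l=2 → 2; l=3 → 3; l=4 → 4; l=5 → 5; l=6 → 6.
Total orbitals: 1 + 2 + 3 + 4 + 5 + 6 = 21.

21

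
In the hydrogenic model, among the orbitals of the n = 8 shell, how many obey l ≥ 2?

60

Go through l = 0, …, 7 (the values permitted for n = 8).
Per l-value: l=2 → 5; l=3 → 7; l=4 → 9; l=5 → 11; l=6 → 13; l=7 → 15.
Total orbitals: 5 + 7 + 9 + 11 + 13 + 15 = 60.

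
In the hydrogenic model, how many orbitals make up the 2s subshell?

1

A subshell has 2ℓ+1 orbitals; with ℓ = 0, that's 1.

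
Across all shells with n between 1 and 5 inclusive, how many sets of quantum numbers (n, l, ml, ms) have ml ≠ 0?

Work shell by shell — for each n, count the (l, ml) pairs that satisfy ml ≠ 0:
n=2 → 2; n=3 → 6; n=4 → 12; n=5 → 20.
Orbitals: 2 + 6 + 12 + 20 = 40. Including both spin states (ms = ±1/2) gives 2 × 40 = 80 states.

80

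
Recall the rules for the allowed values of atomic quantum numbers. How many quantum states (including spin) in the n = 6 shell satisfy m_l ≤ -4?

The n = 6 shell has l = 0 through 5; check each.
Contributions: l=4 → 1; l=5 → 2.
Orbitals: 1 + 2 = 3. Each orbital carries two spin states, so 3 × 2 = 6 states.

6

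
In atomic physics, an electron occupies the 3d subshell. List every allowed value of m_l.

The 3d subshell has l = 2, and m_l takes every integer from −l to +l. With l = 2 that gives the 5 values -2, -1, 0, 1, 2.

-2, -1, 0, 1, 2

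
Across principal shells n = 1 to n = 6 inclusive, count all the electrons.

182

Shell n has n² orbitals: 1²=1 + 2²=4 + 3²=9 + 4²=16 + 5²=25 + 6²=36 = 91 orbitals.
Two spin states per orbital: 2 × 91 = 182 electrons.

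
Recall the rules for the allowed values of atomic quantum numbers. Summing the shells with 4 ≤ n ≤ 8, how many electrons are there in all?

380

Shell n has n² orbitals: 4²=16 + 5²=25 + 6²=36 + 7²=49 + 8²=64 = 190 orbitals.
Two spin states per orbital: 2 × 190 = 380 electrons.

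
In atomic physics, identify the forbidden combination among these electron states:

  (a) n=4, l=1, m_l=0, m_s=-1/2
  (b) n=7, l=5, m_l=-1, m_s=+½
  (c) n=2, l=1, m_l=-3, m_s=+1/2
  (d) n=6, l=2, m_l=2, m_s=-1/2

(c) has |m_l| = 3 > l = 1, violating −l ≤ m_l ≤ l.
The remaining sets (a), (b), (d) satisfy all four rules.

(c)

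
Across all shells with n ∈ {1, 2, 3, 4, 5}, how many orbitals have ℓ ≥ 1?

50

Count contributing orbitals for each principal shell:
n=2 → 3; n=3 → 8; n=4 → 15; n=5 → 24.
Total orbitals: 3 + 8 + 15 + 24 = 50.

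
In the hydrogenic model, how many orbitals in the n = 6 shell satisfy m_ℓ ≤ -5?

1

The n = 6 shell has ℓ = 0 through 5; check each.
Per ℓ-value: ℓ=5 → 1.
Total orbitals: 1.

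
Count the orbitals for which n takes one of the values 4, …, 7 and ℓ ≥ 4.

Go shell by shell, enumerating (ℓ, m_ℓ) with ℓ ≥ 4:
n=5 → 9; n=6 → 20; n=7 → 33.
Total orbitals: 9 + 20 + 33 = 62.

62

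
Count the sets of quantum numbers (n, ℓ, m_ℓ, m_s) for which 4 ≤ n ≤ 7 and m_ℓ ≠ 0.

208

Per-shell orbital counts meeting the constraint:
n=4 → 12; n=5 → 20; n=6 → 30; n=7 → 42.
Orbitals: 12 + 20 + 30 + 42 = 104. Including both spin states (m_s = ±1/2) gives 2 × 104 = 208 states.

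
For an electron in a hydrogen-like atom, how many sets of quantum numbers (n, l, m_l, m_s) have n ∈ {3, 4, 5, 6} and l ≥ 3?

100

Go shell by shell, enumerating (l, m_l) with l ≥ 3:
n=4 → 7; n=5 → 16; n=6 → 27.
Orbitals: 7 + 16 + 27 = 50. Including both spin states (m_s = ±1/2) gives 2 × 50 = 100 states.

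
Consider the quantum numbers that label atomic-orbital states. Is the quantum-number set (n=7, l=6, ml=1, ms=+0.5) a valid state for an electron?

Yes

n = 7 is a positive integer. l = 6 satisfies 0 ≤ l ≤ n−1 = 6. ml = 1 lies in the range −l … +l (here −6 … 6). ms = +1/2 is one of ±1/2.
All four constraints are satisfied.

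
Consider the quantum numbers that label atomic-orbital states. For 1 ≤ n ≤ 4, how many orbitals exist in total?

30

Total orbitals = 1² + 2² + 3² + 4² = 30.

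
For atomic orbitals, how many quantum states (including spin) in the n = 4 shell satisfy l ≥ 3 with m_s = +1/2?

7

For n = 4, l ranges over 0 … 3.
Per l-value: l=3 → 7.
Orbitals: 7. With m_s fixed to a single value there is one state per orbital, giving 7 states.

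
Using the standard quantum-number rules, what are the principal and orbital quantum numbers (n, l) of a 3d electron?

The leading integer gives n = 3; the letter 'd' means l = 2.

n = 3, l = 2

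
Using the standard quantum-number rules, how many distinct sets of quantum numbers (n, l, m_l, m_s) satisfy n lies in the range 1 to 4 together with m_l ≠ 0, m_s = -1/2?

20

Per-shell orbital counts meeting the constraint:
n=2 → 2; n=3 → 6; n=4 → 12.
Orbitals: 2 + 6 + 12 = 20. With m_s fixed to -1/2 there is one state per orbital, so 20 states.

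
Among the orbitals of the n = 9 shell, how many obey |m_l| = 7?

For n = 9, l ranges over 0 … 8.
The (l, m_l) pairs meeting |m_l| = 7 give: l=7 → 2; l=8 → 2.
Total orbitals: 2 + 2 = 4.

4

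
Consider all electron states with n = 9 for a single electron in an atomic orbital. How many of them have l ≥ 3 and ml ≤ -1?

66

The n = 9 shell has l = 0 through 8; check each.
Orbitals with l ≥ 3 and ml ≤ -1, by l: l=3 → 3; l=4 → 4; l=5 → 5; l=6 → 6; l=7 → 7; l=8 → 8.
Orbitals: 3 + 4 + 5 + 6 + 7 + 8 = 33. Each orbital carries two spin states, so 33 × 2 = 66 states.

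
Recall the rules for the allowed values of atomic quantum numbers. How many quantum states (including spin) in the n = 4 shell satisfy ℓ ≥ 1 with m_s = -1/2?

The (ℓ, m_ℓ) pairs meeting ℓ ≥ 1 give: ℓ=1 → 3; ℓ=2 → 5; ℓ=3 → 7.
Orbitals: 3 + 5 + 7 = 15. With m_s fixed to a single value there is one state per orbital, giving 15 states.

15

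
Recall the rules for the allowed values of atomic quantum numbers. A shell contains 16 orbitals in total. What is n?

n² = 16 ⇒ n = 4.

n = 4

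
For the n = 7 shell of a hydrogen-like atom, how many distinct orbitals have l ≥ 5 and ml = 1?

2

Go through l = 0, …, 6 (the values permitted for n = 7).
The (l, ml) pairs meeting l ≥ 5 and ml = 1 give: l=5 → 1; l=6 → 1.
Total orbitals: 1 + 1 = 2.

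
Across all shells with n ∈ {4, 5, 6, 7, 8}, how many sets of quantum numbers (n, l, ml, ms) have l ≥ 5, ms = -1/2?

For each n in the range, tally the orbitals obeying l ≥ 5:
n=6 → 11; n=7 → 24; n=8 → 39.
Orbitals: 11 + 24 + 39 = 74. With ms fixed to -1/2 there is one state per orbital, so 74 states.

74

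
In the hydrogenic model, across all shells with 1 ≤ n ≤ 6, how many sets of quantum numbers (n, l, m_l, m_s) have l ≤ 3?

124

Work shell by shell — for each n, count the (l, m_l) pairs that satisfy l ≤ 3:
n=1 → 1; n=2 → 4; n=3 → 9; n=4 → 16; n=5 → 16; n=6 → 16.
Orbitals: 1 + 4 + 9 + 16 + 16 + 16 = 62. Including both spin states (m_s = ±1/2) gives 2 × 62 = 124 states.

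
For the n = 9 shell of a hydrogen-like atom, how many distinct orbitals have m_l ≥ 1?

36

For n = 9, l ranges over 0 … 8.
Contributions: l=1 → 1; l=2 → 2; l=3 → 3; l=4 → 4; l=5 → 5; l=6 → 6; l=7 → 7; l=8 → 8.
Total orbitals: 1 + 2 + 3 + 4 + 5 + 6 + 7 + 8 = 36.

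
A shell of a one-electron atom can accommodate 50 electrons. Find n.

2n² = 50 ⇒ n² = 25 ⇒ n = 5.

n = 5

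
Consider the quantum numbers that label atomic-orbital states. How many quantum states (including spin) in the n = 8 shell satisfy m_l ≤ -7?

2

With n = 8 the allowed l are 0, 1, …, 7.
Per l-value: l=7 → 1.
Orbitals: 1. Each orbital carries two spin states, so 1 × 2 = 2 states.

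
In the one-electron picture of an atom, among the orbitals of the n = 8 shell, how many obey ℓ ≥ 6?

28

For n = 8, ℓ ranges over 0 … 7.
Per ℓ-value: ℓ=6 → 13; ℓ=7 → 15.
Total orbitals: 13 + 15 = 28.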